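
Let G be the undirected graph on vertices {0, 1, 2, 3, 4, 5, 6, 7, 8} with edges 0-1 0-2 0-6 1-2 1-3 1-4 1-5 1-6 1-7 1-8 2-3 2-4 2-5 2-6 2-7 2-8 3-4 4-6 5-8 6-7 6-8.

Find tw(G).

3

A width-3 tree decomposition is:
Bags: B1 = {1, 2, 4, 6}  B2 = {1, 2, 6, 8}  B3 = {0, 1, 2, 6}  B4 = {1, 2, 5, 8}  B5 = {1, 2, 3, 4}  B6 = {1, 2, 6, 7}
Tree: B1–B2, B2–B3, B2–B4, B1–B5, B2–B6
Each bag holds 4 vertices, so the decomposition has width 3, which upper-bounds the treewidth. For the lower bound, the 4 vertices {1, 2, 3, 4} are pairwise adjacent, and any tree decomposition puts a clique entirely inside one bag — forcing width ≥ 3. Hence tw(G) = 3 exactly.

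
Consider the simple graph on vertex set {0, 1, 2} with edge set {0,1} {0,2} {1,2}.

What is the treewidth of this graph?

2

A width-2 tree decomposition is:
Bags: B1 = {0, 1, 2}
Tree: (single bag)
A single bag containing all 3 vertices is trivially a valid decomposition of width 2. On the other hand G contains the 3-clique {0, 1, 2}. A clique must lie in a single bag of any decomposition, so no decomposition can have width below 2. Hence tw(G) = 2 exactly.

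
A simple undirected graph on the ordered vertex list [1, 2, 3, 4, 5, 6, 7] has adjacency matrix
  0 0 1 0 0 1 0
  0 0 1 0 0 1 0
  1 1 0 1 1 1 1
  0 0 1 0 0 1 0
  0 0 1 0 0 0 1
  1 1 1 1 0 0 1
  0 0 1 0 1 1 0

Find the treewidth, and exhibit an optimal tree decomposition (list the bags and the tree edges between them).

Treewidth 2.
One optimal decomposition is:
Bags: B1 = {1, 3, 6}  B2 = {3, 6, 7}  B3 = {3, 4, 6}  B4 = {2, 3, 6}  B5 = {3, 5, 7}
Tree: B1–B2, B2–B3, B1–B4, B2–B5

Each bag holds 3 vertices, so the decomposition has width 2, which upper-bounds the treewidth. Conversely, {3, 5, 7} is a clique of size 3, and the vertices of any clique must share a bag in every tree decomposition; so some bag has ≥ 3 vertices and tw(G) ≥ 2. The upper and lower bounds meet at 2, so that is the treewidth.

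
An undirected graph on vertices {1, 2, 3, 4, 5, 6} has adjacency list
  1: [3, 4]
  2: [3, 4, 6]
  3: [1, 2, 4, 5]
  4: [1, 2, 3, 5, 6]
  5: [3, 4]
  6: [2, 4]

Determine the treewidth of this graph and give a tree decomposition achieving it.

The largest bag has 3 vertices, giving width 2; this decomposition certifies tw(G) ≤ 2. Conversely, {1, 3, 4} is a clique of size 3, and the vertices of any clique must share a bag in every tree decomposition; so some bag has ≥ 3 vertices and tw(G) ≥ 2. The upper and lower bounds meet at 2, so that is the treewidth.

Treewidth 2.
Bags: B1 = {2, 3, 4}  B2 = {1, 3, 4}  B3 = {3, 4, 5}  B4 = {2, 4, 6}
Tree: B1–B2, B1–B3, B1–B4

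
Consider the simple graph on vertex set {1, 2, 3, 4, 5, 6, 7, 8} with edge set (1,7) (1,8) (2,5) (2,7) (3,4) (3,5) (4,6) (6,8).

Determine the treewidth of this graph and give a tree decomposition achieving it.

Treewidth 2.
Bags: B1 = {4, 6, 8}  B2 = {3, 4, 8}  B3 = {3, 5, 8}  B4 = {2, 5, 8}  B5 = {2, 7, 8}  B6 = {1, 7, 8}
Tree: B1–B2, B2–B3, B3–B4, B4–B5, B5–B6

Every bag has size at most 3, so the width is 3 − 1 = 2 and tw(G) ≤ 2. For the lower bound, G contains the cycle 8–6–4–3–5–2–7–1–8, so G is not a forest; only forests have treewidth ≤ 1, hence tw(G) ≥ 2. The upper and lower bounds meet at 2, so that is the treewidth.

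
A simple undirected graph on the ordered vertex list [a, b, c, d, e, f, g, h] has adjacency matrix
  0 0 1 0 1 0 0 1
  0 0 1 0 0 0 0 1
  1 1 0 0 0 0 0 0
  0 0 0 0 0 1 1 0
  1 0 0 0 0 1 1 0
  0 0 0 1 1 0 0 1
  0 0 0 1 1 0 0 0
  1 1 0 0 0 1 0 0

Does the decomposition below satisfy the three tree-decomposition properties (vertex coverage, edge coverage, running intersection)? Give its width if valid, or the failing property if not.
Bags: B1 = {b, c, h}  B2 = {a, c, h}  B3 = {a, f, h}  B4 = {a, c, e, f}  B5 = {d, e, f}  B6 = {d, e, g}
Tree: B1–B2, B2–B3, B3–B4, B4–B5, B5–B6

No — bags containing vertex c are not connected in the tree.

A tree decomposition must satisfy three properties: every vertex lies in some bag; for every edge, both endpoints lie together in some bag; and for every vertex, the bags containing it form a connected subtree. Here bags containing vertex c are not connected in the tree, so the decomposition is invalid.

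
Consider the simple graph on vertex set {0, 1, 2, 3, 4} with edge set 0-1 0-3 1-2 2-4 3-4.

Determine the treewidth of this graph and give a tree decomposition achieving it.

The largest bag has 3 vertices, giving width 2; this decomposition certifies tw(G) ≤ 2. The edges 1–0–3–4–2–1 form a cycle, so G is not a tree and its treewidth is at least 2. Combining the bounds, tw(G) = 2.

Treewidth 2.
Bags: B1 = {0, 1, 3}  B2 = {1, 3, 4}  B3 = {1, 2, 4}
Tree: B1–B2, B2–B3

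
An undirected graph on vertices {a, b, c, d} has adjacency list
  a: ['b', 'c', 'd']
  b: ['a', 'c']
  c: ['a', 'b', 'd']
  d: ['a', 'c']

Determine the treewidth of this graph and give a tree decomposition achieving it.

The largest bag has 3 vertices, giving width 2; this decomposition certifies tw(G) ≤ 2. On the other hand G contains the 3-clique {a, c, d}. A clique must lie in a single bag of any decomposition, so no decomposition can have width below 2. The upper and lower bounds meet at 2, so that is the treewidth.

Treewidth 2.
One such decomposition:
Bags: B1 = {a, c, d}  B2 = {a, b, c}
Tree: B1–B2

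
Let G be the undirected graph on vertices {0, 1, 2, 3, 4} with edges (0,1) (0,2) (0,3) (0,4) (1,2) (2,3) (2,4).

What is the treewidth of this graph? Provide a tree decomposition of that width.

Every bag has size at most 3, so the width is 3 − 1 = 2 and tw(G) ≤ 2. For the lower bound, the 3 vertices {0, 1, 2} are pairwise adjacent, and any tree decomposition puts a clique entirely inside one bag — forcing width ≥ 2. Combining the bounds, tw(G) = 2.

Treewidth 2.
Bags: B1 = {0, 2, 4}  B2 = {0, 1, 2}  B3 = {0, 2, 3}
Tree: B1–B2, B2–B3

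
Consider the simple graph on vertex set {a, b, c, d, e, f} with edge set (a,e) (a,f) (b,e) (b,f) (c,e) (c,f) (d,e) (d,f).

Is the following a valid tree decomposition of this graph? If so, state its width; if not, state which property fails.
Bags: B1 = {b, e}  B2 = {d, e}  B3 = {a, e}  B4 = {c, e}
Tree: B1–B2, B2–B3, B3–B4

No — vertex f appears in no bag.

A tree decomposition must satisfy three properties: every vertex lies in some bag; for every edge, both endpoints lie together in some bag; and for every vertex, the bags containing it form a connected subtree. Here vertex f appears in no bag, so the decomposition is invalid.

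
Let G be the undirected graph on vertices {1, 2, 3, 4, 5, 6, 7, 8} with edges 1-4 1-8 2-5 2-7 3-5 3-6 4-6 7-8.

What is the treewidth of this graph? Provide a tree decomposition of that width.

Treewidth 2.
One such decomposition:
Bags: B1 = {2, 3, 5}  B2 = {2, 3, 6}  B3 = {2, 4, 6}  B4 = {1, 2, 4}  B5 = {1, 2, 8}  B6 = {2, 7, 8}
Tree: B1–B2, B2–B3, B3–B4, B4–B5, B5–B6

Every bag has size at most 3, so the width is 3 − 1 = 2 and tw(G) ≤ 2. The edges 2–5–3–6–4–1–8–7–2 form a cycle, so G is not a tree and its treewidth is at least 2. Hence tw(G) = 2 exactly.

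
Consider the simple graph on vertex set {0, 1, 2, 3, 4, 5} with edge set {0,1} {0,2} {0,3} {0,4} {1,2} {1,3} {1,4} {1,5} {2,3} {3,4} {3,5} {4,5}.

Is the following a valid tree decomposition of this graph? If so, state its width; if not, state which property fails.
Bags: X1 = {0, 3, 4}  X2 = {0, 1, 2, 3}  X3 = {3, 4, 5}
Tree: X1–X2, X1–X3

No — edge (1,4) lies in no bag.

A tree decomposition must satisfy three properties: every vertex lies in some bag; for every edge, both endpoints lie together in some bag; and for every vertex, the bags containing it form a connected subtree. Here edge (1,4) lies in no bag, so the decomposition is invalid.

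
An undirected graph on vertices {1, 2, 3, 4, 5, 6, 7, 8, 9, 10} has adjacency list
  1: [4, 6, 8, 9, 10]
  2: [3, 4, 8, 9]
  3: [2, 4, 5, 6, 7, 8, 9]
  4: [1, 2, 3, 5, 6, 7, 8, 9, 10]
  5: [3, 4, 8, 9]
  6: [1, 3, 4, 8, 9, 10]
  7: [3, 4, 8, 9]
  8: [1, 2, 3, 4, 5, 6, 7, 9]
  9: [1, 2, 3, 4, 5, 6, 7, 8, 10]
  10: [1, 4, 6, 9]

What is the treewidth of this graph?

A width-4 tree decomposition is:
Bags: B1 = {3, 4, 6, 8, 9}  B2 = {3, 4, 5, 8, 9}  B3 = {1, 4, 6, 8, 9}  B4 = {2, 3, 4, 8, 9}  B5 = {3, 4, 7, 8, 9}  B6 = {1, 4, 6, 9, 10}
Tree: B1–B2, B1–B3, B1–B4, B2–B5, B3–B6
Each bag holds 5 vertices, so the decomposition has width 4, which upper-bounds the treewidth. For the lower bound, the 5 vertices {1, 4, 6, 8, 9} are pairwise adjacent, and any tree decomposition puts a clique entirely inside one bag — forcing width ≥ 4. Therefore the treewidth is 4.

4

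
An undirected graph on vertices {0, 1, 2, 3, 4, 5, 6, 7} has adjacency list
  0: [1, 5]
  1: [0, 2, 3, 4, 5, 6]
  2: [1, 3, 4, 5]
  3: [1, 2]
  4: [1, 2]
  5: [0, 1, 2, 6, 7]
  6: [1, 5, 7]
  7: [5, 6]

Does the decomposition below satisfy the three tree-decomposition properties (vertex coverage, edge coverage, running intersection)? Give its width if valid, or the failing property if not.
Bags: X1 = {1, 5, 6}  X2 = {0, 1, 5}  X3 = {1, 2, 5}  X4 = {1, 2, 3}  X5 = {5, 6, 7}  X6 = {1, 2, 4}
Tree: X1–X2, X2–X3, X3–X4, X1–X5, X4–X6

Checking the three conditions: (i) the bags cover all of {0, 1, 2, 3, 4, 5, 6, 7}; (ii) for each edge, some bag contains both endpoints; (iii) the bags containing any fixed vertex form a subtree. All hold, so the decomposition is valid with width 3 − 1 = 2.

Yes; width 2.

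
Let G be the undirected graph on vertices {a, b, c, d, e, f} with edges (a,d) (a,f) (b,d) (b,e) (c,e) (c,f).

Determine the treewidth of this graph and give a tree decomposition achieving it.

Treewidth 2.
Bags: B1 = {c, e, f}  B2 = {a, e, f}  B3 = {a, d, e}  B4 = {b, d, e}
Tree: B1–B2, B2–B3, B3–B4

Every bag has size at most 3, so the width is 3 − 1 = 2 and tw(G) ≤ 2. For the lower bound, G contains the cycle e–c–f–a–d–b–e, so G is not a forest; only forests have treewidth ≤ 1, hence tw(G) ≥ 2. Therefore the treewidth is 2.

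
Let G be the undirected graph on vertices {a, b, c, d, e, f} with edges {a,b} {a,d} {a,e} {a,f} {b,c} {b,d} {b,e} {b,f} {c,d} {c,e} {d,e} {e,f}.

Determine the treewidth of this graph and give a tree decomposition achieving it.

Treewidth 3.
One optimal decomposition is:
Bags: B1 = {a, b, e, f}  B2 = {a, b, d, e}  B3 = {b, c, d, e}
Tree: B1–B2, B2–B3

The largest bag has 4 vertices, giving width 3; this decomposition certifies tw(G) ≤ 3. For the lower bound, the 4 vertices {b, c, d, e} are pairwise adjacent, and any tree decomposition puts a clique entirely inside one bag — forcing width ≥ 3. Hence tw(G) = 3 exactly.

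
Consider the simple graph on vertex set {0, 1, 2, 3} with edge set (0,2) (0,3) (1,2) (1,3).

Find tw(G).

2

A width-2 tree decomposition is:
Bags: B1 = {0, 2, 3}  B2 = {1, 2, 3}
Tree: B1–B2
Every bag has size at most 3, so the width is 3 − 1 = 2 and tw(G) ≤ 2. The edges 2–0–3–1–2 form a cycle, so G is not a tree and its treewidth is at least 2. Hence tw(G) = 2 exactly.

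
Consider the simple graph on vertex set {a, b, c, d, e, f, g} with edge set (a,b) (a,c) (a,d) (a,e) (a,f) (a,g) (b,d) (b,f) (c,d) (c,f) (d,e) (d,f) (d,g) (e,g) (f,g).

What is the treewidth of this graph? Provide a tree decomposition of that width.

Treewidth 3.
One such decomposition:
Bags: B1 = {a, d, f, g}  B2 = {a, d, e, g}  B3 = {a, b, d, f}  B4 = {a, c, d, f}
Tree: B1–B2, B1–B3, B3–B4

Every bag has size at most 4, so the width is 4 − 1 = 3 and tw(G) ≤ 3. For the lower bound, the 4 vertices {a, d, e, g} are pairwise adjacent, and any tree decomposition puts a clique entirely inside one bag — forcing width ≥ 3. Therefore the treewidth is 3.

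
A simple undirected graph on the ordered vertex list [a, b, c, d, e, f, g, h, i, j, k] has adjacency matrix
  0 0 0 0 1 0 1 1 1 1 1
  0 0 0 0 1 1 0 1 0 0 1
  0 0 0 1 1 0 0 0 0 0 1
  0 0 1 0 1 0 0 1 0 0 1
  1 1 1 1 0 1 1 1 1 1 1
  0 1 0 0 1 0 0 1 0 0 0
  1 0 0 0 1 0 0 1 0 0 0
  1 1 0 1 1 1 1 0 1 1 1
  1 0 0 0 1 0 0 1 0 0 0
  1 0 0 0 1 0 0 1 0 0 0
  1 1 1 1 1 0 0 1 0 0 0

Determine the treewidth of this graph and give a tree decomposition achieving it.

Treewidth 3.
One such decomposition:
Bags: B1 = {b, e, h, k}  B2 = {a, e, h, k}  B3 = {a, e, g, h}  B4 = {d, e, h, k}  B5 = {b, e, f, h}  B6 = {a, e, h, j}  B7 = {c, d, e, k}  B8 = {a, e, h, i}
Tree: B1–B2, B2–B3, B2–B4, B1–B5, B3–B6, B4–B7, B3–B8

Each bag holds 4 vertices, so the decomposition has width 3, which upper-bounds the treewidth. For the lower bound, the 4 vertices {d, e, h, k} are pairwise adjacent, and any tree decomposition puts a clique entirely inside one bag — forcing width ≥ 3. Hence tw(G) = 3 exactly.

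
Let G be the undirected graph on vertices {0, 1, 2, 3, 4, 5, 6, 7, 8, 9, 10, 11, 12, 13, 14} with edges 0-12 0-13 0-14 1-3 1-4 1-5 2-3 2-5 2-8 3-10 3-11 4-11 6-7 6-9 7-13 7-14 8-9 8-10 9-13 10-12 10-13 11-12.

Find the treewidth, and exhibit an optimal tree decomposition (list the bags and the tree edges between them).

Treewidth 3.
One optimal decomposition is:
Bags: B1 = {1, 2, 4, 5}  B2 = {1, 2, 3, 4}  B3 = {2, 3, 4, 11}  B4 = {2, 3, 8, 11}  B5 = {3, 8, 10, 11}  B6 = {8, 10, 11, 12}  B7 = {8, 9, 10, 12}  B8 = {9, 10, 12, 13}  B9 = {0, 9, 12, 13}  B10 = {0, 6, 9, 13}  B11 = {0, 6, 7, 13}  B12 = {0, 6, 7, 14}
Tree: B1–B2, B2–B3, B3–B4, B4–B5, B5–B6, B6–B7, B7–B8, B8–B9, B9–B10, B10–B11, B11–B12

The largest bag has 4 vertices, giving width 3; this decomposition certifies tw(G) ≤ 3. For the lower bound: the 4 vertex sets {1,4,5}, {2}, {3}, {8,10,11,12} are disjoint, each induces a connected subgraph, and every pair is joined by at least one edge of G. Contracting each set to a single vertex therefore yields K_{4} as a minor, and since treewidth is minor-monotone, tw(G) ≥ tw(K_{4}) = 3. Therefore the treewidth is 3.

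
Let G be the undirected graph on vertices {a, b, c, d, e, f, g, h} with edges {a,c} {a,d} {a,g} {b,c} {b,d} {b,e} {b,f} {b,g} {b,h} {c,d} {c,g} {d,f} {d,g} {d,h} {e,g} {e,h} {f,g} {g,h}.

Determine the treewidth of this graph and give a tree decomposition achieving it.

Each bag holds 4 vertices, so the decomposition has width 3, which upper-bounds the treewidth. On the other hand G contains the 4-clique {a, c, d, g}. A clique must lie in a single bag of any decomposition, so no decomposition can have width below 3. The upper and lower bounds meet at 3, so that is the treewidth.

Treewidth 3.
Bags: B1 = {b, d, g, h}  B2 = {b, c, d, g}  B3 = {b, d, f, g}  B4 = {a, c, d, g}  B5 = {b, e, g, h}
Tree: B1–B2, B2–B3, B2–B4, B1–B5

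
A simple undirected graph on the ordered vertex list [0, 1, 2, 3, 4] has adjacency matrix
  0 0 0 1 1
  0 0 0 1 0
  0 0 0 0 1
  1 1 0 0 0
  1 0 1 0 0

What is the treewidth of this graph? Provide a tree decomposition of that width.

Treewidth 1.
Bags: B1 = {2, 4}  B2 = {0, 4}  B3 = {0, 3}  B4 = {1, 3}
Tree: B1–B2, B2–B3, B3–B4

Each bag holds 2 vertices, so the decomposition has width 1, which upper-bounds the treewidth. Since G has at least one edge (e.g. 2–4), it is not an edgeless graph, so tw(G) ≥ 1. Combining the bounds, tw(G) = 1.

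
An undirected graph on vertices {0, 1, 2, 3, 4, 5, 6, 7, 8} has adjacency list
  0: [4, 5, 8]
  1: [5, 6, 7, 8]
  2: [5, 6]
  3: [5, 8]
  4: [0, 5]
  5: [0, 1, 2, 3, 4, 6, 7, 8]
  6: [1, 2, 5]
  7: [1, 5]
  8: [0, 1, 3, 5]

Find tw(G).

A width-2 tree decomposition is:
Bags: B1 = {1, 5, 8}  B2 = {1, 5, 7}  B3 = {1, 5, 6}  B4 = {0, 5, 8}  B5 = {3, 5, 8}  B6 = {2, 5, 6}  B7 = {0, 4, 5}
Tree: B1–B2, B2–B3, B1–B4, B1–B5, B3–B6, B4–B7
Every bag has size at most 3, so the width is 3 − 1 = 2 and tw(G) ≤ 2. For the lower bound, the 3 vertices {0, 5, 8} are pairwise adjacent, and any tree decomposition puts a clique entirely inside one bag — forcing width ≥ 2. Combining the bounds, tw(G) = 2.

2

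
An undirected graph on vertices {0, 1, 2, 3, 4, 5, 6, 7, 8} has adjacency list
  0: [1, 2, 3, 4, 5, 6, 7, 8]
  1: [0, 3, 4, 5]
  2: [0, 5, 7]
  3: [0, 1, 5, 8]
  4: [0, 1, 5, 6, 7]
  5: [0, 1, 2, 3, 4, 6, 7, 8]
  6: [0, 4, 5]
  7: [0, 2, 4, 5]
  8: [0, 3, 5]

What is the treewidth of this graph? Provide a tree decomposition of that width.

Every bag has size at most 4, so the width is 4 − 1 = 3 and tw(G) ≤ 3. On the other hand G contains the 4-clique {0, 3, 5, 8}. A clique must lie in a single bag of any decomposition, so no decomposition can have width below 3. Hence tw(G) = 3 exactly.

Treewidth 3.
One such decomposition:
Bags: B1 = {0, 1, 3, 5}  B2 = {0, 3, 5, 8}  B3 = {0, 1, 4, 5}  B4 = {0, 4, 5, 7}  B5 = {0, 2, 5, 7}  B6 = {0, 4, 5, 6}
Tree: B1–B2, B1–B3, B3–B4, B4–B5, B4–B6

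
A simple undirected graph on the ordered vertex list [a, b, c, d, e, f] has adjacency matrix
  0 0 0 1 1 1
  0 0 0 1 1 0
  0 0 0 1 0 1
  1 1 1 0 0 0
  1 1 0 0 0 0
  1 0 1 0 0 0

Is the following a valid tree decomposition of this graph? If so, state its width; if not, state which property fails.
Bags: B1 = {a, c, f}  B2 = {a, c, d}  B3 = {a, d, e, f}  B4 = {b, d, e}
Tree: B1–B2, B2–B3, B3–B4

No — bags containing vertex f are not connected in the tree.

A tree decomposition must satisfy three properties: every vertex lies in some bag; for every edge, both endpoints lie together in some bag; and for every vertex, the bags containing it form a connected subtree. Here bags containing vertex f are not connected in the tree, so the decomposition is invalid.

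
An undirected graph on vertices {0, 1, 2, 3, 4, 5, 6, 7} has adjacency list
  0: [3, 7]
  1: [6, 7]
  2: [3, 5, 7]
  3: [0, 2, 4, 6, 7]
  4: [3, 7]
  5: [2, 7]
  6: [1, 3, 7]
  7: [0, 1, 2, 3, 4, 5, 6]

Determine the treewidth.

A width-2 tree decomposition is:
Bags: B1 = {3, 6, 7}  B2 = {3, 4, 7}  B3 = {0, 3, 7}  B4 = {2, 3, 7}  B5 = {1, 6, 7}  B6 = {2, 5, 7}
Tree: B1–B2, B2–B3, B2–B4, B1–B5, B4–B6
Each bag holds 3 vertices, so the decomposition has width 2, which upper-bounds the treewidth. For the lower bound, the 3 vertices {1, 6, 7} are pairwise adjacent, and any tree decomposition puts a clique entirely inside one bag — forcing width ≥ 2. Therefore the treewidth is 2.

2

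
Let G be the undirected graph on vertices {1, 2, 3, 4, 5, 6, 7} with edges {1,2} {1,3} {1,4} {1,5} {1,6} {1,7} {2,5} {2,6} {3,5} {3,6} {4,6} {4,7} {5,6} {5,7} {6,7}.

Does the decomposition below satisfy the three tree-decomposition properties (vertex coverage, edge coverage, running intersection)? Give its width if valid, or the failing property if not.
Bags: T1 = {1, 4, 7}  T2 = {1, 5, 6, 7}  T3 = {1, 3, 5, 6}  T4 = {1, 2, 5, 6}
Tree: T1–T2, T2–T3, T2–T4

No — edge (6,4) lies in no bag.

A tree decomposition must satisfy three properties: every vertex lies in some bag; for every edge, both endpoints lie together in some bag; and for every vertex, the bags containing it form a connected subtree. Here edge (6,4) lies in no bag, so the decomposition is invalid.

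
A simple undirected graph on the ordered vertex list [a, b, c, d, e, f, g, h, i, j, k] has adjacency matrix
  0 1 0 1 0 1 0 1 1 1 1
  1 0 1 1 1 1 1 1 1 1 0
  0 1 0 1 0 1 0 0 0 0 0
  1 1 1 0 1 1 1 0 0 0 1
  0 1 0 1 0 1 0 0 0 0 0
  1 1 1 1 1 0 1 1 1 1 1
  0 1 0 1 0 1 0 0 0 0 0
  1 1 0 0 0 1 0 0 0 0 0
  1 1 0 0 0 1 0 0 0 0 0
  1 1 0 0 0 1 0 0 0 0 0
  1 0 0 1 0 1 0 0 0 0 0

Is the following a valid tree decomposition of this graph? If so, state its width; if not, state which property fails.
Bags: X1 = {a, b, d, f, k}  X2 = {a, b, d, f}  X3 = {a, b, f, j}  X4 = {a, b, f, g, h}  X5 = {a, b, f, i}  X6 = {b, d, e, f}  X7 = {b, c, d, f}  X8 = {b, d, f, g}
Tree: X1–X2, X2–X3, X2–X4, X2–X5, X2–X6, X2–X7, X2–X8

A tree decomposition must satisfy three properties: every vertex lies in some bag; for every edge, both endpoints lie together in some bag; and for every vertex, the bags containing it form a connected subtree. Here bags containing vertex g are not connected in the tree, so the decomposition is invalid.

No — bags containing vertex g are not connected in the tree.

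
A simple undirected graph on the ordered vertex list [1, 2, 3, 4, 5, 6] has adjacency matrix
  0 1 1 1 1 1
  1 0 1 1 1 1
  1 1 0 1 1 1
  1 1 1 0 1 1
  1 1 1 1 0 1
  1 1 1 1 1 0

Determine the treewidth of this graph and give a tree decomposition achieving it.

Treewidth 5.
One such decomposition:
Bags: B1 = {1, 2, 3, 4, 5, 6}
Tree: (single bag)

A single bag containing all 6 vertices is trivially a valid decomposition of width 5. On the other hand G contains the 6-clique {1, 2, 3, 4, 5, 6}. A clique must lie in a single bag of any decomposition, so no decomposition can have width below 5. The upper and lower bounds meet at 5, so that is the treewidth.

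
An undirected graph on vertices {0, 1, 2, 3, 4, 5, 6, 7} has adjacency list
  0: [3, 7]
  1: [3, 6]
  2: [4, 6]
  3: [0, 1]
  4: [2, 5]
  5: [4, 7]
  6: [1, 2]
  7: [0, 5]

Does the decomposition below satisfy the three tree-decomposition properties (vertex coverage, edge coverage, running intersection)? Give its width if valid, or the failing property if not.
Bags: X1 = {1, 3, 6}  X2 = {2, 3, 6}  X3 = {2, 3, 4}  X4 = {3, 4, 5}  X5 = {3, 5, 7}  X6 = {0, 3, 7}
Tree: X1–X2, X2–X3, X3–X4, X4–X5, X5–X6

Yes; width 2.

Every vertex of G appears in some bag (union = {0, 1, 2, 3, 4, 5, 6, 7}); every edge is covered by a bag; and for each vertex v the set of bags containing v is connected in the bag tree. The decomposition is therefore valid. The largest bag has 3 vertices, so the width is 2.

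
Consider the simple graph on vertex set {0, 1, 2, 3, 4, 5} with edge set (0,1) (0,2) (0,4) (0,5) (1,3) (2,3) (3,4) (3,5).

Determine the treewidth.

2

A width-2 tree decomposition is:
Bags: B1 = {0, 1, 3}  B2 = {0, 3, 4}  B3 = {0, 3, 5}  B4 = {0, 2, 3}
Tree: B1–B2, B2–B3, B3–B4
Every bag has size at most 3, so the width is 3 − 1 = 2 and tw(G) ≤ 2. Since 1–3–4–0–1 is a cycle in G, G is not acyclic. Forests are exactly the graphs of treewidth ≤ 1, so tw(G) ≥ 2. Hence tw(G) = 2 exactly.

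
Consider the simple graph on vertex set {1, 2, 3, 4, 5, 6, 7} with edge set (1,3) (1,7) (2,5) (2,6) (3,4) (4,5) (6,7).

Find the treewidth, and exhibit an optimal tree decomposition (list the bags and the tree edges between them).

Treewidth 2.
Bags: B1 = {1, 3, 4}  B2 = {1, 4, 5}  B3 = {1, 2, 5}  B4 = {1, 2, 6}  B5 = {1, 6, 7}
Tree: B1–B2, B2–B3, B3–B4, B4–B5

Each bag holds 3 vertices, so the decomposition has width 2, which upper-bounds the treewidth. The edges 1–3–4–5–2–6–7–1 form a cycle, so G is not a tree and its treewidth is at least 2. The upper and lower bounds meet at 2, so that is the treewidth.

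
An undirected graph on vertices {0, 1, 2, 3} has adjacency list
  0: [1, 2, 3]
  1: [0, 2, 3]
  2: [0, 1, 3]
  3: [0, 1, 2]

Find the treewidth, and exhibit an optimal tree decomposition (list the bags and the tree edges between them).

With just one bag of size 4, the width is 4 − 1 = 3, so tw(G) ≤ 3. On the other hand G contains the 4-clique {0, 1, 2, 3}. A clique must lie in a single bag of any decomposition, so no decomposition can have width below 3. The upper and lower bounds meet at 3, so that is the treewidth.

Treewidth 3.
One optimal decomposition is:
Bags: B1 = {0, 1, 2, 3}
Tree: (single bag)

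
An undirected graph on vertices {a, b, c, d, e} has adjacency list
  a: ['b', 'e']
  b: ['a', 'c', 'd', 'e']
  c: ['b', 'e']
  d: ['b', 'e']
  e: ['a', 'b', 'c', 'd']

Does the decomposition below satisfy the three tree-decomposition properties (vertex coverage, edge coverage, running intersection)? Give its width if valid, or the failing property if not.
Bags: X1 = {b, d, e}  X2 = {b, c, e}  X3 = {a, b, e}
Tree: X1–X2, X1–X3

Yes; width 2.

Vertex coverage: the bags together contain {a, b, c, d, e}, the full vertex set. Edge coverage: each edge of G has both endpoints in at least one bag. Running intersection: for every vertex, the bags containing it form a connected subtree. All three properties hold, so this is a valid tree decomposition of width max|bag| − 1 = 2, and hence tw(G) ≤ 2.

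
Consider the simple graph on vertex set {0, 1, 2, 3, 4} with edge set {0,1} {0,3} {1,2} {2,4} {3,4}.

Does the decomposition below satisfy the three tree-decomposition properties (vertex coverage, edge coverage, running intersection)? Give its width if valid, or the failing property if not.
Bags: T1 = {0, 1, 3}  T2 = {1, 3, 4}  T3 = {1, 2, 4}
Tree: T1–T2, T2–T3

Yes; width 2.

Checking the three conditions: (i) the bags cover all of {0, 1, 2, 3, 4}; (ii) for each edge, some bag contains both endpoints; (iii) the bags containing any fixed vertex form a subtree. All hold, so the decomposition is valid with width 3 − 1 = 2.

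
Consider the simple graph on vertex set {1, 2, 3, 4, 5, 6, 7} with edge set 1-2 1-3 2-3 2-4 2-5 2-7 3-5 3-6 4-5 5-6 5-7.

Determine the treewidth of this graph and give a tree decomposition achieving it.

Treewidth 2.
Bags: B1 = {2, 3, 5}  B2 = {1, 2, 3}  B3 = {2, 4, 5}  B4 = {3, 5, 6}  B5 = {2, 5, 7}
Tree: B1–B2, B1–B3, B1–B4, B3–B5

Every bag has size at most 3, so the width is 3 − 1 = 2 and tw(G) ≤ 2. For the lower bound, the 3 vertices {1, 2, 3} are pairwise adjacent, and any tree decomposition puts a clique entirely inside one bag — forcing width ≥ 2. Therefore the treewidth is 2.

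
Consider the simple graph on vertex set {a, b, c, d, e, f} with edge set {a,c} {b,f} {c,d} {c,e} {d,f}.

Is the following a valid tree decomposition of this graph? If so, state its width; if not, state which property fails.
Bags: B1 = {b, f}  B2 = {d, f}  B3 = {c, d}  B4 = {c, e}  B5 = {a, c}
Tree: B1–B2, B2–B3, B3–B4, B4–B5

Yes; width 1.

Vertex coverage: the bags together contain {a, b, c, d, e, f}, the full vertex set. Edge coverage: each edge of G has both endpoints in at least one bag. Running intersection: for every vertex, the bags containing it form a connected subtree. All three properties hold, so this is a valid tree decomposition of width max|bag| − 1 = 1, and hence tw(G) ≤ 1.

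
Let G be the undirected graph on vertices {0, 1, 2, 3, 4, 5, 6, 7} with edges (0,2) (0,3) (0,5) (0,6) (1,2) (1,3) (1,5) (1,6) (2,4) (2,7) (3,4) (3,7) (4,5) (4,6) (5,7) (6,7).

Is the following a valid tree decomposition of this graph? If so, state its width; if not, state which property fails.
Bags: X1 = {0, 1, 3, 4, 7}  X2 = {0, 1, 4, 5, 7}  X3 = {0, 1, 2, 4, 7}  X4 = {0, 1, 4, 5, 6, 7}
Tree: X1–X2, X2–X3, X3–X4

No — bags containing vertex 5 are not connected in the tree.

A tree decomposition must satisfy three properties: every vertex lies in some bag; for every edge, both endpoints lie together in some bag; and for every vertex, the bags containing it form a connected subtree. Here bags containing vertex 5 are not connected in the tree, so the decomposition is invalid.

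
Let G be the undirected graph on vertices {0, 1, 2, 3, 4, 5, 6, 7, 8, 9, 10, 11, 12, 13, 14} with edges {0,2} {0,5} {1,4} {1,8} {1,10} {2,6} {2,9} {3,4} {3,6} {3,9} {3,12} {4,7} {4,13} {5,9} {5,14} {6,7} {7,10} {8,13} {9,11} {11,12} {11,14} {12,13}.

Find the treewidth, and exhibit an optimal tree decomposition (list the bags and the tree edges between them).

Every bag has size at most 4, so the width is 4 − 1 = 3 and tw(G) ≤ 3. For the lower bound: the 4 vertex sets {0,5,14}, {11}, {9}, {2,3,6,12} are disjoint, each induces a connected subgraph, and every pair is joined by at least one edge of G. Contracting each set to a single vertex therefore yields K_{4} as a minor, and since treewidth is minor-monotone, tw(G) ≥ tw(K_{4}) = 3. Combining the bounds, tw(G) = 3.

Treewidth 3.
Bags: B1 = {0, 5, 11, 14}  B2 = {0, 5, 9, 11}  B3 = {0, 2, 9, 11}  B4 = {2, 9, 11, 12}  B5 = {2, 3, 9, 12}  B6 = {2, 3, 6, 12}  B7 = {3, 6, 12, 13}  B8 = {3, 4, 6, 13}  B9 = {4, 6, 7, 13}  B10 = {4, 7, 8, 13}  B11 = {1, 4, 7, 8}  B12 = {1, 7, 8, 10}
Tree: B1–B2, B2–B3, B3–B4, B4–B5, B5–B6, B6–B7, B7–B8, B8–B9, B9–B10, B10–B11, B11–B12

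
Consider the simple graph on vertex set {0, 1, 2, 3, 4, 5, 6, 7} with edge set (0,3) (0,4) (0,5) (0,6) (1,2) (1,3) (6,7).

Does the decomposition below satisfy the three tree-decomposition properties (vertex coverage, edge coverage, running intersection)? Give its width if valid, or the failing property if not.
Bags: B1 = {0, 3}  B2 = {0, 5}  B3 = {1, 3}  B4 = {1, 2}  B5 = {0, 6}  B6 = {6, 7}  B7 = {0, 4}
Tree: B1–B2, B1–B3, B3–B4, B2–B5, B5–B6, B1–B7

Checking the three conditions: (i) the bags cover all of {0, 1, 2, 3, 4, 5, 6, 7}; (ii) for each edge, some bag contains both endpoints; (iii) the bags containing any fixed vertex form a subtree. All hold, so the decomposition is valid with width 2 − 1 = 1.

Yes; width 1.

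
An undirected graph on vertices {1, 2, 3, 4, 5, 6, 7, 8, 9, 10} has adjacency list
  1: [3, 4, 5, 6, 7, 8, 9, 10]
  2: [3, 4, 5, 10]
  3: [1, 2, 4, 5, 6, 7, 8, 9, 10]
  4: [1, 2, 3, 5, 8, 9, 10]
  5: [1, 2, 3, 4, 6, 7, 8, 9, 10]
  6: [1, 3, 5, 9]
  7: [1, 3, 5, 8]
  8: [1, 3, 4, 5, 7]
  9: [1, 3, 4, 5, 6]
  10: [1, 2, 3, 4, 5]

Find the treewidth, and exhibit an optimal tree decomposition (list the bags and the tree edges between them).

The largest bag has 5 vertices, giving width 4; this decomposition certifies tw(G) ≤ 4. Conversely, {1, 3, 4, 5, 8} is a clique of size 5, and the vertices of any clique must share a bag in every tree decomposition; so some bag has ≥ 5 vertices and tw(G) ≥ 4. Hence tw(G) = 4 exactly.

Treewidth 4.
Bags: B1 = {1, 3, 4, 5, 10}  B2 = {1, 3, 4, 5, 8}  B3 = {1, 3, 4, 5, 9}  B4 = {1, 3, 5, 6, 9}  B5 = {1, 3, 5, 7, 8}  B6 = {2, 3, 4, 5, 10}
Tree: B1–B2, B1–B3, B3–B4, B2–B5, B1–B6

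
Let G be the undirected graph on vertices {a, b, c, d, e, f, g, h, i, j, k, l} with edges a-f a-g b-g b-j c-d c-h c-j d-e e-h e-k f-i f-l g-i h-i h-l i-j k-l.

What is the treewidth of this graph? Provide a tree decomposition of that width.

Treewidth 3.
Bags: B1 = {a, b, f, g}  B2 = {b, f, g, i}  B3 = {b, f, i, j}  B4 = {f, i, j, l}  B5 = {h, i, j, l}  B6 = {c, h, j, l}  B7 = {c, h, k, l}  B8 = {c, e, h, k}  B9 = {c, d, e, k}
Tree: B1–B2, B2–B3, B3–B4, B4–B5, B5–B6, B6–B7, B7–B8, B8–B9

Every bag has size at most 4, so the width is 4 − 1 = 3 and tw(G) ≤ 3. For the lower bound: the 4 vertex sets {a,b,g}, {f}, {i}, {c,h,j,l} are disjoint, each induces a connected subgraph, and every pair is joined by at least one edge of G. Contracting each set to a single vertex therefore yields K_{4} as a minor, and since treewidth is minor-monotone, tw(G) ≥ tw(K_{4}) = 3. Therefore the treewidth is 3.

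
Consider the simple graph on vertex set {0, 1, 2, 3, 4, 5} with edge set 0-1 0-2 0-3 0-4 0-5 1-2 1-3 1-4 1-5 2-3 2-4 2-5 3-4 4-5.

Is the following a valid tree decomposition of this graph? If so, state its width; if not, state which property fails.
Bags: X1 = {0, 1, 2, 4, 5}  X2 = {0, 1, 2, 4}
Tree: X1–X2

No — vertex 3 appears in no bag.

A tree decomposition must satisfy three properties: every vertex lies in some bag; for every edge, both endpoints lie together in some bag; and for every vertex, the bags containing it form a connected subtree. Here vertex 3 appears in no bag, so the decomposition is invalid.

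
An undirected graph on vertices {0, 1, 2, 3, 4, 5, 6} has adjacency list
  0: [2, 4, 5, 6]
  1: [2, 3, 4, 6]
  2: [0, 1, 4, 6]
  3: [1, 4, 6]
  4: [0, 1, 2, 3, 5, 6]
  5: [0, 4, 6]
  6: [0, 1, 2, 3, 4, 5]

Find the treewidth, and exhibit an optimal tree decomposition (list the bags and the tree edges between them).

The largest bag has 4 vertices, giving width 3; this decomposition certifies tw(G) ≤ 3. For the lower bound, the 4 vertices {0, 2, 4, 6} are pairwise adjacent, and any tree decomposition puts a clique entirely inside one bag — forcing width ≥ 3. Combining the bounds, tw(G) = 3.

Treewidth 3.
One optimal decomposition is:
Bags: B1 = {1, 2, 4, 6}  B2 = {1, 3, 4, 6}  B3 = {0, 2, 4, 6}  B4 = {0, 4, 5, 6}
Tree: B1–B2, B1–B3, B3–B4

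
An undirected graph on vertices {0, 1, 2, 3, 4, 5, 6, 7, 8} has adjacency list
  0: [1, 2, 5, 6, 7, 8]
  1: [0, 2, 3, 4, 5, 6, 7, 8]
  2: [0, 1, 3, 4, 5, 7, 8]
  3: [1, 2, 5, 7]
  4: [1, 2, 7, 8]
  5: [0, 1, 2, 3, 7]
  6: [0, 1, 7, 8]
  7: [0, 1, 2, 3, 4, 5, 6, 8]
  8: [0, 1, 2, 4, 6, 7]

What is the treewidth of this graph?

4

A width-4 tree decomposition is:
Bags: B1 = {0, 1, 2, 7, 8}  B2 = {0, 1, 6, 7, 8}  B3 = {0, 1, 2, 5, 7}  B4 = {1, 2, 4, 7, 8}  B5 = {1, 2, 3, 5, 7}
Tree: B1–B2, B1–B3, B1–B4, B3–B5
Every bag has size at most 5, so the width is 5 − 1 = 4 and tw(G) ≤ 4. Conversely, {0, 1, 2, 7, 8} is a clique of size 5, and the vertices of any clique must share a bag in every tree decomposition; so some bag has ≥ 5 vertices and tw(G) ≥ 4. Combining the bounds, tw(G) = 4.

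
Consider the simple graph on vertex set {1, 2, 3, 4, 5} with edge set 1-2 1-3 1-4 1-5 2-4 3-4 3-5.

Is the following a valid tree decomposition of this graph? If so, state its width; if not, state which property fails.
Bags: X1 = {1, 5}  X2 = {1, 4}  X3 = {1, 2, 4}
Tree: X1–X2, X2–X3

No — vertex 3 appears in no bag.

A tree decomposition must satisfy three properties: every vertex lies in some bag; for every edge, both endpoints lie together in some bag; and for every vertex, the bags containing it form a connected subtree. Here vertex 3 appears in no bag, so the decomposition is invalid.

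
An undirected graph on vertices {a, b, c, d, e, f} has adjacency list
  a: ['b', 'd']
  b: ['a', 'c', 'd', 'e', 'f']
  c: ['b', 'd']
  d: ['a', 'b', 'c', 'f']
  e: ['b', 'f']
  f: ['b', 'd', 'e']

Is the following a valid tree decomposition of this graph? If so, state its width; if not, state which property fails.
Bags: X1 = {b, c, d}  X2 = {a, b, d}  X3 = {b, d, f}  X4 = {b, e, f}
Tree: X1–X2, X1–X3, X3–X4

Every vertex of G appears in some bag (union = {a, b, c, d, e, f}); every edge is covered by a bag; and for each vertex v the set of bags containing v is connected in the bag tree. The decomposition is therefore valid. The largest bag has 3 vertices, so the width is 2.

Yes; width 2.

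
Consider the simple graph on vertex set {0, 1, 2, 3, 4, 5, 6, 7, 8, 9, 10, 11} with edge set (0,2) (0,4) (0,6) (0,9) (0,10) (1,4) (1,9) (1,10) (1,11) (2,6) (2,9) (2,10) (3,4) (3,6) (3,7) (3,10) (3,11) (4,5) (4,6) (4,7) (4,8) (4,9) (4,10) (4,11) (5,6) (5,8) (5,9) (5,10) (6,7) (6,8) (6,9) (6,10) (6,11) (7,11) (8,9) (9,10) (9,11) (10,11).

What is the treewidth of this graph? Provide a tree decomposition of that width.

Every bag has size at most 5, so the width is 5 − 1 = 4 and tw(G) ≤ 4. For the lower bound, the 5 vertices {0, 2, 6, 9, 10} are pairwise adjacent, and any tree decomposition puts a clique entirely inside one bag — forcing width ≥ 4. Therefore the treewidth is 4.

Treewidth 4.
Bags: B1 = {3, 4, 6, 7, 11}  B2 = {3, 4, 6, 10, 11}  B3 = {4, 6, 9, 10, 11}  B4 = {4, 5, 6, 9, 10}  B5 = {1, 4, 9, 10, 11}  B6 = {4, 5, 6, 8, 9}  B7 = {0, 4, 6, 9, 10}  B8 = {0, 2, 6, 9, 10}
Tree: B1–B2, B2–B3, B3–B4, B3–B5, B4–B6, B3–B7, B7–B8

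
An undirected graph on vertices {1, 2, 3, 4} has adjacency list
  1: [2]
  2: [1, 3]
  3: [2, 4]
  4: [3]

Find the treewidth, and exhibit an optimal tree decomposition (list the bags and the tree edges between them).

Treewidth 1.
One such decomposition:
Bags: B1 = {3, 4}  B2 = {2, 3}  B3 = {1, 2}
Tree: B1–B2, B2–B3

The largest bag has 2 vertices, giving width 1; this decomposition certifies tw(G) ≤ 1. Any graph with an edge has treewidth ≥ 1, and G has the edge 4–3. Hence tw(G) = 1 exactly.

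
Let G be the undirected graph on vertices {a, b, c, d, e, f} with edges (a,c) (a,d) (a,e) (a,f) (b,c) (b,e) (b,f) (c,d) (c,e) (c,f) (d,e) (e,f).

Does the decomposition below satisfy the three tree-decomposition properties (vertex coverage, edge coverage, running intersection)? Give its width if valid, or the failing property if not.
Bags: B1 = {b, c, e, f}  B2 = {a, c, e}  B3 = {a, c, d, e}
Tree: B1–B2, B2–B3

A tree decomposition must satisfy three properties: every vertex lies in some bag; for every edge, both endpoints lie together in some bag; and for every vertex, the bags containing it form a connected subtree. Here edge (f,a) lies in no bag, so the decomposition is invalid.

No — edge (f,a) lies in no bag.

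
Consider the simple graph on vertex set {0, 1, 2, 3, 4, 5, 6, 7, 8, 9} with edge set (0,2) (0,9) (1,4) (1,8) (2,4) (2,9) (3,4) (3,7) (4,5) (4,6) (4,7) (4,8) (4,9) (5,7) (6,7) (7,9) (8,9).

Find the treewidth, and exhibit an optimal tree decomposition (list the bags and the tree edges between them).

Treewidth 2.
One optimal decomposition is:
Bags: B1 = {2, 4, 9}  B2 = {4, 8, 9}  B3 = {1, 4, 8}  B4 = {4, 7, 9}  B5 = {3, 4, 7}  B6 = {4, 5, 7}  B7 = {0, 2, 9}  B8 = {4, 6, 7}
Tree: B1–B2, B2–B3, B2–B4, B4–B5, B5–B6, B1–B7, B6–B8

Every bag has size at most 3, so the width is 3 − 1 = 2 and tw(G) ≤ 2. Conversely, {0, 2, 9} is a clique of size 3, and the vertices of any clique must share a bag in every tree decomposition; so some bag has ≥ 3 vertices and tw(G) ≥ 2. The upper and lower bounds meet at 2, so that is the treewidth.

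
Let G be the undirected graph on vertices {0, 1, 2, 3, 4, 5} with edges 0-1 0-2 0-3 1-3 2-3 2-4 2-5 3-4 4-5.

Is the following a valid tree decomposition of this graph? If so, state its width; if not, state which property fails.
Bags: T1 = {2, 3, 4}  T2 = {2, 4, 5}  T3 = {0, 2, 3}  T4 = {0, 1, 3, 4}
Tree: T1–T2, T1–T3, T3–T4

No — bags containing vertex 4 are not connected in the tree.

A tree decomposition must satisfy three properties: every vertex lies in some bag; for every edge, both endpoints lie together in some bag; and for every vertex, the bags containing it form a connected subtree. Here bags containing vertex 4 are not connected in the tree, so the decomposition is invalid.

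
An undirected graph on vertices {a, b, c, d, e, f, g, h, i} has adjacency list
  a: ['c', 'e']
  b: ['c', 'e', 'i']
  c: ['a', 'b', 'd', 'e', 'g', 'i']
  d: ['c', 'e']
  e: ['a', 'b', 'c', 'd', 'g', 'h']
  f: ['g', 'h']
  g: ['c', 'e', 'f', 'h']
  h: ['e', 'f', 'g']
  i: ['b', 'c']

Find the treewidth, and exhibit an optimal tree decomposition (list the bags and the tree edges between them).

Treewidth 2.
One optimal decomposition is:
Bags: B1 = {e, g, h}  B2 = {c, e, g}  B3 = {b, c, e}  B4 = {a, c, e}  B5 = {f, g, h}  B6 = {b, c, i}  B7 = {c, d, e}
Tree: B1–B2, B2–B3, B3–B4, B1–B5, B3–B6, B4–B7

Each bag holds 3 vertices, so the decomposition has width 2, which upper-bounds the treewidth. Conversely, {e, g, h} is a clique of size 3, and the vertices of any clique must share a bag in every tree decomposition; so some bag has ≥ 3 vertices and tw(G) ≥ 2. Combining the bounds, tw(G) = 2.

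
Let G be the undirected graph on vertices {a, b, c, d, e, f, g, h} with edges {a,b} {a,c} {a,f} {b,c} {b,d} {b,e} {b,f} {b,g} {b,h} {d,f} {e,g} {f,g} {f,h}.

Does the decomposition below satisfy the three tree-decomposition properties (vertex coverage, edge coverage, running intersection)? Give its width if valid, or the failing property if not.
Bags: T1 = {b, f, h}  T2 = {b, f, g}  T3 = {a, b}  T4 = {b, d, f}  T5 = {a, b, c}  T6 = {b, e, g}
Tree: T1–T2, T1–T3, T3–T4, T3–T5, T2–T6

A tree decomposition must satisfy three properties: every vertex lies in some bag; for every edge, both endpoints lie together in some bag; and for every vertex, the bags containing it form a connected subtree. Here edge (f,a) lies in no bag, so the decomposition is invalid.

No — edge (f,a) lies in no bag.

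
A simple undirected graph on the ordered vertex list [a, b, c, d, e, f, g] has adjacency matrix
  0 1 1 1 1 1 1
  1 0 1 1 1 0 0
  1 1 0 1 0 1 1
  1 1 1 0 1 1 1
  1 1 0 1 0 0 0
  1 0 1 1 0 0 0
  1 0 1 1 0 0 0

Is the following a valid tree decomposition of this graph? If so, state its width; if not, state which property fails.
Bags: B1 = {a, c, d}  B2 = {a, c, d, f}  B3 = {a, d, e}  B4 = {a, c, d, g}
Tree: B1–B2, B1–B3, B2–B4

No — vertex b appears in no bag.

A tree decomposition must satisfy three properties: every vertex lies in some bag; for every edge, both endpoints lie together in some bag; and for every vertex, the bags containing it form a connected subtree. Here vertex b appears in no bag, so the decomposition is invalid.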